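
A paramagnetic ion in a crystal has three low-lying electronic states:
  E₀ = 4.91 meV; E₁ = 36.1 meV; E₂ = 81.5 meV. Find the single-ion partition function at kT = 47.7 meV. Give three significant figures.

Eᵢ/kT = 0.10294, 0.75681, 1.7086.
Z = Σ e^(−Eᵢ/kT) = e^(−0.10294) + e^(−0.75681) + e^(−1.7086) = 0.90218 + 0.46916 + 0.18112 = 1.5525.

Z = 1.55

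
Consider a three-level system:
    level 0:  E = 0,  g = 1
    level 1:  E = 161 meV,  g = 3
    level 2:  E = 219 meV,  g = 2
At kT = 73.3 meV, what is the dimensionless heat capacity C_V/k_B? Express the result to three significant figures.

Eᵢ/kT = 0, 2.1965, 2.9877.
Z = Σ gᵢe^(−Eᵢ/kT) = 1·e^(−0) + 3·e^(−2.1965) + 2·e^(−2.9877) = 1.0000 + 0.33357 + 0.10081 = 1.4344.
⟨E⟩ = 52.832 meV, ⟨E²⟩ = 9398.6 meV².
C_V/k_B = (⟨E²⟩ − ⟨E⟩²)/(kT)² = (9398.6 − 2791.2)/5372.9 = 1.23.

1.23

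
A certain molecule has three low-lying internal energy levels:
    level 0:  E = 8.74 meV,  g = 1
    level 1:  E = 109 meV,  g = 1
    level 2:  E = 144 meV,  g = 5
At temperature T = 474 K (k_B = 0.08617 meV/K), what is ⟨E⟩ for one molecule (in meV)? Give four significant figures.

k_BT = 0.08617 × 474 K = 40.8446 meV.
Eᵢ/kT = 0.213982, 2.66865, 3.52556.
Z = Σ gᵢe^(−Eᵢ/kT) = 1·e^(−0.213982) + 1·e^(−2.66865) + 5·e^(−3.52556) = 0.807363 + 0.0693458 + 0.147177 = 1.02389.
⟨E⟩ = Σ Eᵢ gᵢe^(−Eᵢ/kT) / Z = (8.74·0.807363 + 109·0.0693458 + 144·0.147177) / 1.02389 = 34.97 meV.

34.97 meV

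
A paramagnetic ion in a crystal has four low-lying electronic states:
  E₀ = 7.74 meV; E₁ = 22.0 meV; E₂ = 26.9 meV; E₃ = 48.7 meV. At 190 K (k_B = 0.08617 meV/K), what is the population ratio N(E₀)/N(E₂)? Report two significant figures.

k_BT = 0.08617 × 190 K = 16.37 meV.
n₀/n₂ = exp[−(E₀−E₂)/kT] = exp(−(-19.16 meV)/(16.37 meV)) = exp(1.170) = 3.2.

3.2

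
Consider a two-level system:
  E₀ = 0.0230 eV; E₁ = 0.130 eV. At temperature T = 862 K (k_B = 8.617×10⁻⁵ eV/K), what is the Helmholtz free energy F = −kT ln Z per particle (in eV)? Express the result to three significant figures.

k_BT = 8.617×10⁻⁵ × 862 K = 0.074279 eV.
Eᵢ/kT = 0.30964, 1.7502.
Z = Σ e^(−Eᵢ/kT) = e^(−0.30964) + e^(−1.7502) = 0.73371 + 0.17374 = 0.90745.
F = −kT ln Z = −0.074279 × ln(0.90745) = −0.074279 × -0.097117 = 0.00721 eV.

0.00721 eV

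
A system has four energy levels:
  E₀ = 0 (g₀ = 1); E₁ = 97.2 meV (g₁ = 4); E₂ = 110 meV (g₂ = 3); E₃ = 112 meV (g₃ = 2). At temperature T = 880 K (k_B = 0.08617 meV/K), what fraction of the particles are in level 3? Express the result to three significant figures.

0.140

k_BT = 0.08617 × 880 K = 75.830 meV.
Eᵢ/kT = 0, 1.2818, 1.4506, 1.4770.
Z = Σ gᵢe^(−Eᵢ/kT) = 1·e^(−0) + 4·e^(−1.2818) + 3·e^(−1.4506) + 2·e^(−1.4770) = 1.0000 + 1.1101 + 0.70329 + 0.45664 = 3.2700.
P₃ = g₃ e^(−E₃/kT) / Z = 0.45664/3.2700 = 0.140.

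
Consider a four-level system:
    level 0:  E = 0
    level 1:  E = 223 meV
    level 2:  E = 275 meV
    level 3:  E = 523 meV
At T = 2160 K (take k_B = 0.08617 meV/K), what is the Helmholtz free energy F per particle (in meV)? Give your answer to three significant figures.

k_BT = 0.08617 × 2160 K = 186.13 meV.
Eᵢ/kT = 0, 1.1981, 1.4775, 2.8099.
Z = Σ e^(−Eᵢ/kT) = e^(−0) + e^(−1.1981) + e^(−1.4775) + e^(−2.8099) = 1.0000 + 0.30177 + 0.22821 + 0.060211 = 1.5902.
F = −kT ln Z = −186.13 × ln(1.5902) = −186.13 × 0.46386 = -86.3 meV.

-86.3 meV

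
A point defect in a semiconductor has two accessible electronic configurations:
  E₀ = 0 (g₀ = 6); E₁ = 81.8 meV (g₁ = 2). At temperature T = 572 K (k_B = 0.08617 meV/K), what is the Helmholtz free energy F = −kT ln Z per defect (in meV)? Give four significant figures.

k_BT = 0.08617 × 572 K = 49.2892 meV.
Eᵢ/kT = 0, 1.65959.
Z = Σ gᵢe^(−Eᵢ/kT) = 6·e^(−0) + 2·e^(−1.65959) = 6.00000 + 0.380434 = 6.38043.
F = −kT ln Z = −49.2892 × ln(6.38043) = −49.2892 × 1.85324 = -91.34 meV.

-91.34 meV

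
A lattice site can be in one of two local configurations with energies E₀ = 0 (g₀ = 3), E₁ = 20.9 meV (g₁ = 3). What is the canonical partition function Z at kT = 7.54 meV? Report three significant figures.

Z = 3.19

Eᵢ/kT = 0, 2.7719.
Z = Σ gᵢe^(−Eᵢ/kT) = 3·e^(−0) + 3·e^(−2.7719) = 3.0000 + 0.18763 = 3.1876.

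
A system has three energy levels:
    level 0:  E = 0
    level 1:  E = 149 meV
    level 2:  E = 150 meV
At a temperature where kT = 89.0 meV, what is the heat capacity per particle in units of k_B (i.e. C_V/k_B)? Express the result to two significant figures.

Eᵢ/kT = 0, 1.674, 1.685.
Z = Σ e^(−Eᵢ/kT) = e^(−0) + e^(−1.674) + e^(−1.685) = 1.000 + 0.1875 + 0.1854 = 1.373.
⟨E⟩ = 40.60 meV, ⟨E²⟩ = 6070 meV².
C_V/k_B = (⟨E²⟩ − ⟨E⟩²)/(kT)² = (6070 − 1648)/7921 = 0.56.

0.56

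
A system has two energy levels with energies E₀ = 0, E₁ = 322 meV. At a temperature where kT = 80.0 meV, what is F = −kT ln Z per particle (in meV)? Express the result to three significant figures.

Eᵢ/kT = 0, 4.0250.
Z = Σ e^(−Eᵢ/kT) = e^(−0) + e^(−4.0250) = 1.0000 + 0.017863 = 1.0179.
F = −kT ln Z = −80.0 × ln(1.0179) = −80.0 × 0.017742 = -1.42 meV.

-1.42 meV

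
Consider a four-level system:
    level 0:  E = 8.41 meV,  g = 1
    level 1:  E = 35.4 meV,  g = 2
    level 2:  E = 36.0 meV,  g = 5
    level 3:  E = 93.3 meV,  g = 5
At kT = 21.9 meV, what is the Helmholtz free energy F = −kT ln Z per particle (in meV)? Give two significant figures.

Eᵢ/kT = 0.3840, 1.616, 1.644, 4.260.
Z = Σ gᵢe^(−Eᵢ/kT) = 1·e^(−0.3840) + 2·e^(−1.616) + 5·e^(−1.644) + 5·e^(−4.260) = 0.6811 + 0.3974 + 0.9660 + 0.07061 = 2.115.
F = −kT ln Z = −21.9 × ln(2.115) = −21.9 × 0.7491 = -16 meV.

-16 meV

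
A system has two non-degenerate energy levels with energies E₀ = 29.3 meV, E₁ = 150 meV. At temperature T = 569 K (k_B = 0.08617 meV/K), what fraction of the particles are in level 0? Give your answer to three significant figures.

0.921

k_BT = 0.08617 × 569 K = 49.031 meV.
Eᵢ/kT = 0.59758, 3.0593.
Z = Σ e^(−Eᵢ/kT) = e^(−0.59758) + e^(−3.0593) = 0.55014 + 0.046921 = 0.59706.
P₀ = e^(−E₀/kT) / Z = 0.55014/0.59706 = 0.921.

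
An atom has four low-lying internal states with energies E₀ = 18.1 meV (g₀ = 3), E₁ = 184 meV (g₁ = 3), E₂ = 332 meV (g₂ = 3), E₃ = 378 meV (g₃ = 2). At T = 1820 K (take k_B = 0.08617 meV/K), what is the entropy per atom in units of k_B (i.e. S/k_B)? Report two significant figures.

k_BT = 0.08617 × 1820 K = 156.8 meV.
Eᵢ/kT = 0.1154, 1.173, 2.117, 2.411.
Z = Σ gᵢe^(−Eᵢ/kT) = 3·e^(−0.1154) + 3·e^(−1.173) + 3·e^(−2.117) + 2·e^(−2.411) = 2.673 + 0.9283 + 0.3612 + 0.1795 = 4.142.
⟨E⟩ = Σ EᵢPᵢ = 98.25 meV.
S/k_B = ln Z + ⟨E⟩/kT = ln(4.142) + 98.25/156.8 = 1.421 + 0.6266 = 2.0.

2.0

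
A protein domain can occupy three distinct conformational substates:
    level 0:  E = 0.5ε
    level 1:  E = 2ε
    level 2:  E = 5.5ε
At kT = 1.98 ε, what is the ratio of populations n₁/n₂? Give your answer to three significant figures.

5.86

n₁/n₂ = exp[−(E₁−E₂)/kT] = exp(−(-3.5ε)/(1.98ε)) = exp(1.7677) = 5.86.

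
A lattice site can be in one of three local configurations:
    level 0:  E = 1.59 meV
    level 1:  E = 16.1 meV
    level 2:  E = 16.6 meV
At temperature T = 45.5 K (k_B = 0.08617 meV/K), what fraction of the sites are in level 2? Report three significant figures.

0.0208

k_BT = 0.08617 × 45.5 K = 3.9207 meV.
Eᵢ/kT = 0.40554, 4.1064, 4.2339.
Z = Σ e^(−Eᵢ/kT) = e^(−0.40554) + e^(−4.1064) + e^(−4.2339) = 0.66662 + 0.016467 + 0.014496 = 0.69758.
P₂ = e^(−E₂/kT) / Z = 0.014496/0.69758 = 0.0208.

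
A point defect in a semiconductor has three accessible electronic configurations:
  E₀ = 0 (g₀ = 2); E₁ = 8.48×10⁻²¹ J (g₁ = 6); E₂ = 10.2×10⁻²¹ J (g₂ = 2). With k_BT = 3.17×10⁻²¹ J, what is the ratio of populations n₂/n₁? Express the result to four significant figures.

n₂/n₁ = (g₂/g₁) exp[−(E₂−E₁)/kT] = (2/6) × exp(−(1.72 ×10⁻²¹ J)/(3.17 ×10⁻²¹ J)) = (2/6) × exp(-0.542587) = 0.1937.

0.1937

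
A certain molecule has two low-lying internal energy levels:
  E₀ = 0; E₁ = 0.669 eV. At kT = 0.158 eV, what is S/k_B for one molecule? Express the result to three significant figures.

Eᵢ/kT = 0, 4.2342.
Z = Σ e^(−Eᵢ/kT) = e^(−0) + e^(−4.2342) = 1.0000 + 0.014491 = 1.0145.
⟨E⟩ = Σ EᵢPᵢ = 0.0095559 eV.
S/k_B = ln Z + ⟨E⟩/kT = ln(1.0145) + 0.0095559/0.158 = 0.014396 + 0.060480 = 0.0749.

0.0749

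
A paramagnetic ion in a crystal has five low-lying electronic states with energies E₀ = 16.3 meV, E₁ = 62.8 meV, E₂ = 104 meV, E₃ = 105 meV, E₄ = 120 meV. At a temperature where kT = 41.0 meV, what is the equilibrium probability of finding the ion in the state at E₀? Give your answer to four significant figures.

Eᵢ/kT = 0.397561, 1.53171, 2.53659, 2.56098, 2.92683.
Z = Σ e^(−Eᵢ/kT) = e^(−0.397561) + e^(−1.53171) + e^(−2.53659) + e^(−2.56098) + e^(−2.92683) = 0.671957 + 0.216166 + 0.0791358 + 0.0772290 + 0.0535666 = 1.09805.
P₀ = e^(−E₀/kT) / Z = 0.671957/1.09805 = 0.6120.

0.6120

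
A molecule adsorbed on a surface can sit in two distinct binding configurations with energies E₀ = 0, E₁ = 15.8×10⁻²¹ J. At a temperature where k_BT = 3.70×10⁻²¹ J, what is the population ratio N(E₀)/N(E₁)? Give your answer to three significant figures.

71.5

n₀/n₁ = exp[−(E₀−E₁)/kT] = exp(−(-15.8 ×10⁻²¹ J)/(3.70 ×10⁻²¹ J)) = exp(4.2703) = 71.5.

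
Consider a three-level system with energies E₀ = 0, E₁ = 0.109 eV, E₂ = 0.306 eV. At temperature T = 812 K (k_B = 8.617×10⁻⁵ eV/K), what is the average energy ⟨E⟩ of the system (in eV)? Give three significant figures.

k_BT = 8.617×10⁻⁵ × 812 K = 0.069970 eV.
Eᵢ/kT = 0, 1.5578, 4.3733.
Z = Σ e^(−Eᵢ/kT) = e^(−0) + e^(−1.5578) + e^(−4.3733) = 1.0000 + 0.21060 + 0.012610 = 1.2232.
⟨E⟩ = Σ Eᵢ e^(−Eᵢ/kT) / Z = (0·1.0000 + 0.109·0.21060 + 0.306·0.012610) / 1.2232 = 0.0219 eV.

0.0219 eV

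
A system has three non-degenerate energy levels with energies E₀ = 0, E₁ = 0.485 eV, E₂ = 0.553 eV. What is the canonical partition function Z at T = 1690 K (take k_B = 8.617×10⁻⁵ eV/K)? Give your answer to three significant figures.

Z = 1.06

k_BT = 8.617×10⁻⁵ × 1690 K = 0.14563 eV.
Eᵢ/kT = 0, 3.3304, 3.7973.
Z = Σ e^(−Eᵢ/kT) = e^(−0) + e^(−3.3304) + e^(−3.7973) = 1.0000 + 0.035779 + 0.022431 = 1.0582.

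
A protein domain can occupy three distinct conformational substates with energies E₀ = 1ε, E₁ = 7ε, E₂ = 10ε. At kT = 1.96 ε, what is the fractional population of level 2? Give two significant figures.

0.0096

Eᵢ/kT = 0.5102, 3.571, 5.102.
Z = Σ e^(−Eᵢ/kT) = e^(−0.5102) + e^(−3.571) + e^(−5.102) = 0.6004 + 0.02813 + 0.006085 = 0.6346.
P₂ = e^(−E₂/kT) / Z = 0.006085/0.6346 = 0.0096.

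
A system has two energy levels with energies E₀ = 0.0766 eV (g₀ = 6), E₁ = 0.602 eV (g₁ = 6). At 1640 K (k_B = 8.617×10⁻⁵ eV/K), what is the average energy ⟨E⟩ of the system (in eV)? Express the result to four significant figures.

k_BT = 8.617×10⁻⁵ × 1640 K = 0.141319 eV.
Eᵢ/kT = 0.542036, 4.25987.
Z = Σ gᵢe^(−Eᵢ/kT) = 6·e^(−0.542036) + 6·e^(−4.25987) = 3.48938 + 0.0847448 = 3.57412.
⟨E⟩ = Σ Eᵢ gᵢe^(−Eᵢ/kT) / Z = (0.0766·3.48938 + 0.602·0.0847448) / 3.57412 = 0.08906 eV.

0.08906 eV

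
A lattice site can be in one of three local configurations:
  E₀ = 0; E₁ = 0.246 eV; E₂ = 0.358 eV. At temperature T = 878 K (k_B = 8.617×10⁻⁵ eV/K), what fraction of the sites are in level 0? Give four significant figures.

0.9546

k_BT = 8.617×10⁻⁵ × 878 K = 0.0756573 eV.
Eᵢ/kT = 0, 3.25150, 4.73186.
Z = Σ e^(−Eᵢ/kT) = e^(−0) + e^(−3.25150) + e^(−4.73186) = 1.00000 + 0.0387161 + 0.00881007 = 1.04753.
P₀ = e^(−E₀/kT) / Z = 1.00000/1.04753 = 0.9546.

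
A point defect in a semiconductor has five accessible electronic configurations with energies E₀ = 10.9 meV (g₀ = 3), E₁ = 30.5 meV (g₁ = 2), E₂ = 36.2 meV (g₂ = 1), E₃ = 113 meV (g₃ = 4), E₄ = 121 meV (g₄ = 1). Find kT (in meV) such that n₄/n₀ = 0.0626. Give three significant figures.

n₄/n₀ = (g₄/g₀) exp[−(E₄−E₀)/kT] = 0.0626.
⇒ (E₄−E₀)/kT = ln((1/3)/0.0626) = ln(5.3248) = 1.6724.
kT = 110.1 meV / 1.6724 = 65.8 meV.

65.8 meV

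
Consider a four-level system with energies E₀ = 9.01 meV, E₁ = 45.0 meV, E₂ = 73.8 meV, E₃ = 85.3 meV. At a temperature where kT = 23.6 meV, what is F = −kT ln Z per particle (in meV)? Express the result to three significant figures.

Eᵢ/kT = 0.38178, 1.9068, 3.1271, 3.6144.
Z = Σ e^(−Eᵢ/kT) = e^(−0.38178) + e^(−1.9068) + e^(−3.1271) + e^(−3.6144) = 0.68265 + 0.14856 + 0.043845 + 0.026933 = 0.90199.
F = −kT ln Z = −23.6 × ln(0.90199) = −23.6 × -0.10315 = 2.43 meV.

2.43 meV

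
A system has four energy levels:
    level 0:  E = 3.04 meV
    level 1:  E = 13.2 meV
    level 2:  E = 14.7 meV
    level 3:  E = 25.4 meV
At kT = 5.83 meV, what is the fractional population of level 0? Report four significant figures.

0.7508

Eᵢ/kT = 0.521441, 2.26415, 2.52144, 4.35678.
Z = Σ e^(−Eᵢ/kT) = e^(−0.521441) + e^(−2.26415) + e^(−2.52144) + e^(−4.35678) = 0.593664 + 0.103918 + 0.0803438 + 0.0128196 = 0.790745.
P₀ = e^(−E₀/kT) / Z = 0.593664/0.790745 = 0.7508.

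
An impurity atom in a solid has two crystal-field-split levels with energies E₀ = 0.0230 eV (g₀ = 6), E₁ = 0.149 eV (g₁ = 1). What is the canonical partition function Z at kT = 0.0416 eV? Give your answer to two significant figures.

Z = 3.5

Eᵢ/kT = 0.5529, 3.582.
Z = Σ gᵢe^(−Eᵢ/kT) = 6·e^(−0.5529) + 1·e^(−3.582) = 3.452 + 0.02782 = 3.480.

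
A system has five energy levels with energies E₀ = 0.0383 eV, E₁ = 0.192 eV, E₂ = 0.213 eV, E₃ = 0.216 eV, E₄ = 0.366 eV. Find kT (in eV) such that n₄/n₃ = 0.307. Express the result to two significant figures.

0.13 eV

n₄/n₃ = exp[−(E₄−E₃)/kT] = 0.307.
⇒ (E₄−E₃)/kT = ln(1/0.307) = ln(3.257) = 1.181.
kT = 0.150 eV / 1.181 = 0.13 eV.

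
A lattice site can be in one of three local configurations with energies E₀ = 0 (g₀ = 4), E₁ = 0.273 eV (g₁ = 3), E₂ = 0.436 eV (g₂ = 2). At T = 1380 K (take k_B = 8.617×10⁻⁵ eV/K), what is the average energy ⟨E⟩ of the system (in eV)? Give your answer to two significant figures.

0.024 eV

k_BT = 8.617×10⁻⁵ × 1380 K = 0.1189 eV.
Eᵢ/kT = 0, 2.296, 3.667.
Z = Σ gᵢe^(−Eᵢ/kT) = 4·e^(−0) + 3·e^(−2.296) + 2·e^(−3.667) = 4.000 + 0.3020 + 0.05111 = 4.353.
⟨E⟩ = Σ Eᵢ gᵢe^(−Eᵢ/kT) / Z = (0·4.000 + 0.273·0.3020 + 0.436·0.05111) / 4.353 = 0.024 eV.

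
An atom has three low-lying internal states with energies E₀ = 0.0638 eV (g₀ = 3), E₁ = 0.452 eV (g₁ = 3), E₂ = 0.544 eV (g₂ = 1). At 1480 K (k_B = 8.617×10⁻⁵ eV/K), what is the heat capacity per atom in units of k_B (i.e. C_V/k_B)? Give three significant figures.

0.495

k_BT = 8.617×10⁻⁵ × 1480 K = 0.12753 eV.
Eᵢ/kT = 0.50027, 3.5443, 4.2657.
Z = Σ gᵢe^(−Eᵢ/kT) = 3·e^(−0.50027) + 3·e^(−3.5443) + 1·e^(−4.2657) = 1.8191 + 0.086667 + 0.014042 = 1.9198.
⟨E⟩ = 0.084837 eV, ⟨E²⟩ = 0.015245 eV².
C_V/k_B = (⟨E²⟩ − ⟨E⟩²)/(kT)² = (0.015245 − 0.0071973)/0.016264 = 0.495.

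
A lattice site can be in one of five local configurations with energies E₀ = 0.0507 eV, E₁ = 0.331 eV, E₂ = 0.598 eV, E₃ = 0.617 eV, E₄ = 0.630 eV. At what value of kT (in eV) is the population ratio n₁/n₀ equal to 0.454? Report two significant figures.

0.35 eV

n₁/n₀ = exp[−(E₁−E₀)/kT] = 0.454.
⇒ (E₁−E₀)/kT = ln(1/0.454) = ln(2.203) = 0.7898.
kT = 0.2803 eV / 0.7898 = 0.35 eV.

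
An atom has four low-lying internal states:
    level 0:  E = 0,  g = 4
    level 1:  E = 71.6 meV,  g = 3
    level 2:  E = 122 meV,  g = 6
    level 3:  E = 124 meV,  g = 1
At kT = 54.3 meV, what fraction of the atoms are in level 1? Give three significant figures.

0.145

Eᵢ/kT = 0, 1.3186, 2.2468, 2.2836.
Z = Σ gᵢe^(−Eᵢ/kT) = 4·e^(−0) + 3·e^(−1.3186) + 6·e^(−2.2468) + 1·e^(−2.2836) = 4.0000 + 0.80253 + 0.63442 + 0.10192 = 5.5389.
P₁ = g₁ e^(−E₁/kT) / Z = 0.80253/5.5389 = 0.145.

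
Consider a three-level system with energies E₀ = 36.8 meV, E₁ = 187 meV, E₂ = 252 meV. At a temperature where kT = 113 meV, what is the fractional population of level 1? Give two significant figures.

0.19

Eᵢ/kT = 0.3257, 1.655, 2.230.
Z = Σ e^(−Eᵢ/kT) = e^(−0.3257) + e^(−1.655) + e^(−2.230) = 0.7220 + 0.1911 + 0.1075 = 1.021.
P₁ = e^(−E₁/kT) / Z = 0.1911/1.021 = 0.19.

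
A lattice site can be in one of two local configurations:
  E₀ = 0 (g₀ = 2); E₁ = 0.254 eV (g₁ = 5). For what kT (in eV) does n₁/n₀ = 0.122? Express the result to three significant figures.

0.0841 eV

n₁/n₀ = (g₁/g₀) exp[−(E₁−E₀)/kT] = 0.122.
⇒ (E₁−E₀)/kT = ln((5/2)/0.122) = ln(20.492) = 3.0200.
kT = 0.254 eV / 3.0200 = 0.0841 eV.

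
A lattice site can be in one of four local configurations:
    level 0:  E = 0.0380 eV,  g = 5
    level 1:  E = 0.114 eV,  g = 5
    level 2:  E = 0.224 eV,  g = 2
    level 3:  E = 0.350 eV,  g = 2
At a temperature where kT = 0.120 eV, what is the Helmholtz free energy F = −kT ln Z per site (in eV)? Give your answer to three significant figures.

-0.215 eV

Eᵢ/kT = 0.31667, 0.95000, 1.8667, 2.9167.
Z = Σ gᵢe^(−Eᵢ/kT) = 5·e^(−0.31667) + 5·e^(−0.95000) + 2·e^(−1.8667) + 2·e^(−2.9167) = 3.6429 + 1.9337 + 0.30927 + 0.10822 = 5.9941.
F = −kT ln Z = −0.120 × ln(5.9941) = −0.120 × 1.7908 = -0.215 eV.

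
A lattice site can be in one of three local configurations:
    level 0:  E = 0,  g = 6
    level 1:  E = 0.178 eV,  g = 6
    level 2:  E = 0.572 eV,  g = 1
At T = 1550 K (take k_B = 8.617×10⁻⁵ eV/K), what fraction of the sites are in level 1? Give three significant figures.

0.208

k_BT = 8.617×10⁻⁵ × 1550 K = 0.13356 eV.
Eᵢ/kT = 0, 1.3327, 4.2827.
Z = Σ gᵢe^(−Eᵢ/kT) = 6·e^(−0) + 6·e^(−1.3327) + 1·e^(−4.2827) = 6.0000 + 1.5826 + 0.013805 = 7.5964.
P₁ = g₁ e^(−E₁/kT) / Z = 1.5826/7.5964 = 0.208.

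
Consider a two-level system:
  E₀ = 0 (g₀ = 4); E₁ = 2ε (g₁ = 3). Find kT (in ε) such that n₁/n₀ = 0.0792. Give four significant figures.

n₁/n₀ = (g₁/g₀) exp[−(E₁−E₀)/kT] = 0.0792.
⇒ (E₁−E₀)/kT = ln((3/4)/0.0792) = ln(9.46970) = 2.24810.
kT = 2ε / 2.24810 = 0.8896 ε.

0.8896 ε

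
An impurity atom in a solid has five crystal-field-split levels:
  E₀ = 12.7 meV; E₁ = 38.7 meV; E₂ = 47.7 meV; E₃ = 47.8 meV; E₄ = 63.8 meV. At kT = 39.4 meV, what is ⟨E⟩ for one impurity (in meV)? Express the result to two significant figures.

34 meV

Eᵢ/kT = 0.3223, 0.9822, 1.211, 1.213, 1.619.
Z = Σ e^(−Eᵢ/kT) = e^(−0.3223) + e^(−0.9822) + e^(−1.211) + e^(−1.213) + e^(−1.619) = 0.7245 + 0.3745 + 0.2979 + 0.2973 + 0.1981 = 1.892.
⟨E⟩ = Σ Eᵢ e^(−Eᵢ/kT) / Z = (12.7·0.7245 + 38.7·0.3745 + 47.7·0.2979 + 47.8·0.2973 + 63.8·0.1981) / 1.892 = 34 meV.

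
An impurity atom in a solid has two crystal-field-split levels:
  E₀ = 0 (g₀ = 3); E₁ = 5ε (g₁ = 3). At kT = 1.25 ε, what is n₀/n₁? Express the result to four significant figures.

54.60

n₀/n₁ = (g₀/g₁) exp[−(E₀−E₁)/kT] = (3/3) × exp(−(-5ε)/(1.25ε)) = (3/3) × exp(4.00000) = 54.60.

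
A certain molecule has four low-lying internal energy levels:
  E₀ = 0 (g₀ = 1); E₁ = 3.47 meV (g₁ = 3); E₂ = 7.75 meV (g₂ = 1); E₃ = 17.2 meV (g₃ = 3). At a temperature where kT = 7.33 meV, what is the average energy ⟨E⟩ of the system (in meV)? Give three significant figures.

4.03 meV

Eᵢ/kT = 0, 0.47340, 1.0573, 2.3465.
Z = Σ gᵢe^(−Eᵢ/kT) = 1·e^(−0) + 3·e^(−0.47340) + 1·e^(−1.0573) + 3·e^(−2.3465) = 1.0000 + 1.8686 + 0.34739 + 0.28711 = 3.5031.
⟨E⟩ = Σ Eᵢ gᵢe^(−Eᵢ/kT) / Z = (0·1.0000 + 3.47·1.8686 + 7.75·0.34739 + 17.2·0.28711) / 3.5031 = 4.03 meV.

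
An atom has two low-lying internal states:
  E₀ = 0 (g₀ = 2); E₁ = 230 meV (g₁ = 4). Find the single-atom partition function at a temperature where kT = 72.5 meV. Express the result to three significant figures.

Z = 2.17

Eᵢ/kT = 0, 3.1724.
Z = Σ gᵢe^(−Eᵢ/kT) = 2·e^(−0) + 4·e^(−3.1724) = 2.0000 + 0.16761 = 2.1676.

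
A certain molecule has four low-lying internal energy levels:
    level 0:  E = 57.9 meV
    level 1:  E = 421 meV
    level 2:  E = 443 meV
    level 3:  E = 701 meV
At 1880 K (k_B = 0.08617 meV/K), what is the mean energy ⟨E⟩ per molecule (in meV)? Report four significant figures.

128.9 meV

k_BT = 0.08617 × 1880 K = 162.000 meV.
Eᵢ/kT = 0.357407, 2.59877, 2.73457, 4.32716.
Z = Σ e^(−Eᵢ/kT) = e^(−0.357407) + e^(−2.59877) + e^(−2.73457) + e^(−4.32716) = 0.699488 + 0.0743650 + 0.0649219 + 0.0132050 = 0.851980.
⟨E⟩ = Σ Eᵢ e^(−Eᵢ/kT) / Z = (57.9·0.699488 + 421·0.0743650 + 443·0.0649219 + 701·0.0132050) / 0.851980 = 128.9 meV.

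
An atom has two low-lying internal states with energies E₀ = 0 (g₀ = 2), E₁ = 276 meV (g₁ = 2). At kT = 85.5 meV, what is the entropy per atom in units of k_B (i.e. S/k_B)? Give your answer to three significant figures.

0.855

Eᵢ/kT = 0, 3.2281.
Z = Σ gᵢe^(−Eᵢ/kT) = 2·e^(−0) + 2·e^(−3.2281) = 2.0000 + 0.079265 = 2.0793.
⟨E⟩ = Σ EᵢPᵢ = 10.521 meV.
S/k_B = ln Z + ⟨E⟩/kT = ln(2.0793) + 10.521/85.5 = 0.73203 + 0.12305 = 0.855.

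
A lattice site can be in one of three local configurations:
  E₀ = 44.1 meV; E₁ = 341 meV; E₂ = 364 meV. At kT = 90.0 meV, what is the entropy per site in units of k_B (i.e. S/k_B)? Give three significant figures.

Eᵢ/kT = 0.49000, 3.7889, 4.0444.
Z = Σ e^(−Eᵢ/kT) = e^(−0.49000) + e^(−3.7889) + e^(−4.0444) = 0.61263 + 0.022620 + 0.017520 = 0.65277.
⟨E⟩ = Σ EᵢPᵢ = 62.974 meV.
S/k_B = ln Z + ⟨E⟩/kT = ln(0.65277) + 62.974/90.0 = -0.42653 + 0.69971 = 0.273.

0.273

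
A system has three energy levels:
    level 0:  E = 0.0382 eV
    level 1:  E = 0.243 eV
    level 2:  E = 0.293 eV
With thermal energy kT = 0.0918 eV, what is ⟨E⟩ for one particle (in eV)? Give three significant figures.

0.0706 eV

Eᵢ/kT = 0.41612, 2.6471, 3.1917.
Z = Σ e^(−Eᵢ/kT) = e^(−0.41612) + e^(−2.6471) + e^(−3.1917) = 0.65960 + 0.070856 + 0.041102 = 0.77156.
⟨E⟩ = Σ Eᵢ e^(−Eᵢ/kT) / Z = (0.0382·0.65960 + 0.243·0.070856 + 0.293·0.041102) / 0.77156 = 0.0706 eV.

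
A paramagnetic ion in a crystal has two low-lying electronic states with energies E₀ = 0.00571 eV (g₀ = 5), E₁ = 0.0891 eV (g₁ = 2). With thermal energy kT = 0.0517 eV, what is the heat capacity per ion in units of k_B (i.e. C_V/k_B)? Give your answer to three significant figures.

0.178

Eᵢ/kT = 0.11044, 1.7234.
Z = Σ gᵢe^(−Eᵢ/kT) = 5·e^(−0.11044) + 2·e^(−1.7234) = 4.4772 + 0.35692 = 4.8341.
⟨E⟩ = 0.011867 eV, ⟨E²⟩ = 0.00061635 eV².
C_V/k_B = (⟨E²⟩ − ⟨E⟩²)/(kT)² = (0.00061635 − 0.00014083)/0.0026729 = 0.178.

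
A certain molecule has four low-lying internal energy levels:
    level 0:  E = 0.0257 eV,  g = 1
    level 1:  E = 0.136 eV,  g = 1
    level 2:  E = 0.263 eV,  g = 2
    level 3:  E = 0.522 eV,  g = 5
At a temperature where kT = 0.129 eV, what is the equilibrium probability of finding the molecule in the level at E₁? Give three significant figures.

0.230

Eᵢ/kT = 0.19922, 1.0543, 2.0388, 4.0465.
Z = Σ gᵢe^(−Eᵢ/kT) = 1·e^(−0.19922) + 1·e^(−1.0543) + 2·e^(−2.0388) + 5·e^(−4.0465) = 0.81937 + 0.34844 + 0.26037 + 0.087417 = 1.5156.
P₁ = g₁ e^(−E₁/kT) / Z = 0.34844/1.5156 = 0.230.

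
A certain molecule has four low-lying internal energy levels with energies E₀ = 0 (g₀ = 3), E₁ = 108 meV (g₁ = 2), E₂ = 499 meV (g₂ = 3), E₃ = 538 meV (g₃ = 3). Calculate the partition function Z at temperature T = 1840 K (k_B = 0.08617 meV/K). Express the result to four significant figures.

k_BT = 0.08617 × 1840 K = 158.553 meV.
Eᵢ/kT = 0, 0.681160, 3.14721, 3.39319.
Z = Σ gᵢe^(−Eᵢ/kT) = 3·e^(−0) + 2·e^(−0.681160) + 3·e^(−3.14721) + 3·e^(−3.39319) = 3.00000 + 1.01206 + 0.128916 + 0.100804 = 4.24178.

Z = 4.242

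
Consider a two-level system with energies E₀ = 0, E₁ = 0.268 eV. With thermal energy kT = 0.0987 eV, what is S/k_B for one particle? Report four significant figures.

0.2326

Eᵢ/kT = 0, 2.71530.
Z = Σ e^(−Eᵢ/kT) = e^(−0) + e^(−2.71530) = 1.00000 + 0.0661851 = 1.06619.
⟨E⟩ = Σ EᵢPᵢ = 0.0166364 eV.
S/k_B = ln Z + ⟨E⟩/kT = ln(1.06619) + 0.0166364/0.0987 = 0.0640915 + 0.168555 = 0.2326.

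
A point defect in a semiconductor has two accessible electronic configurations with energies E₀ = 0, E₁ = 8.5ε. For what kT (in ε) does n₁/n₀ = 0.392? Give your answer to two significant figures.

n₁/n₀ = exp[−(E₁−E₀)/kT] = 0.392.
⇒ (E₁−E₀)/kT = ln(1/0.392) = ln(2.551) = 0.9365.
kT = 8.5ε / 0.9365 = 9.1 ε.

9.1 ε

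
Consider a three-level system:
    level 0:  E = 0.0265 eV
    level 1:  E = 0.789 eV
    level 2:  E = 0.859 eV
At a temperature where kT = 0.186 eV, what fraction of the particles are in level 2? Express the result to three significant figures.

Eᵢ/kT = 0.14247, 4.2419, 4.6183.
Z = Σ e^(−Eᵢ/kT) = e^(−0.14247) + e^(−4.2419) + e^(−4.6183) = 0.86721 + 0.014380 + 0.0098696 = 0.89146.
P₂ = e^(−E₂/kT) / Z = 0.0098696/0.89146 = 0.0111.

0.0111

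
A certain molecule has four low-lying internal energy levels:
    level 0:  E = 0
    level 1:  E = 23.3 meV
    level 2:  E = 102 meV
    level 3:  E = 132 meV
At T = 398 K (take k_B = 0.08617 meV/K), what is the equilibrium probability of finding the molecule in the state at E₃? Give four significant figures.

k_BT = 0.08617 × 398 K = 34.2957 meV.
Eᵢ/kT = 0, 0.679385, 2.97413, 3.84888.
Z = Σ e^(−Eᵢ/kT) = e^(−0) + e^(−0.679385) + e^(−2.97413) + e^(−3.84888) = 1.00000 + 0.506929 + 0.0510919 + 0.0213036 = 1.57932.
P₃ = e^(−E₃/kT) / Z = 0.0213036/1.57932 = 0.01349.

0.01349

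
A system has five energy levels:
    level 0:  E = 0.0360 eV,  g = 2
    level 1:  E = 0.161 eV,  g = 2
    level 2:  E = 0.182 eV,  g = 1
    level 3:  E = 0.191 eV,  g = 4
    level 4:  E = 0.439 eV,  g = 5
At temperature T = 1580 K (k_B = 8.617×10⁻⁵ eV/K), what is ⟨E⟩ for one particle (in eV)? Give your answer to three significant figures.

0.133 eV

k_BT = 8.617×10⁻⁵ × 1580 K = 0.13615 eV.
Eᵢ/kT = 0.26441, 1.1825, 1.3368, 1.4029, 3.2244.
Z = Σ gᵢe^(−Eᵢ/kT) = 2·e^(−0.26441) + 2·e^(−1.1825) + 1·e^(−1.3368) + 4·e^(−1.4029) + 5·e^(−3.2244) = 1.5353 + 0.61302 + 0.26268 + 0.98353 + 0.19890 = 3.5934.
⟨E⟩ = Σ Eᵢ gᵢe^(−Eᵢ/kT) / Z = (0.0360·1.5353 + 0.161·0.61302 + 0.182·0.26268 + 0.191·0.98353 + 0.439·0.19890) / 3.5934 = 0.133 eV.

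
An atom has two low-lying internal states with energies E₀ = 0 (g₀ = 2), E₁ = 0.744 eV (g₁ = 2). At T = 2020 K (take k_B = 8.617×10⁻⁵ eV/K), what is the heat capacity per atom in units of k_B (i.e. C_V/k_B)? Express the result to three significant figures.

0.247

k_BT = 8.617×10⁻⁵ × 2020 K = 0.17406 eV.
Eᵢ/kT = 0, 4.2744.
Z = Σ gᵢe^(−Eᵢ/kT) = 2·e^(−0) + 2·e^(−4.2744) = 2.0000 + 0.027841 = 2.0278.
⟨E⟩ = 0.010215 eV, ⟨E²⟩ = 0.0075999 eV².
C_V/k_B = (⟨E²⟩ − ⟨E⟩²)/(kT)² = (0.0075999 − 0.00010435)/0.030297 = 0.247.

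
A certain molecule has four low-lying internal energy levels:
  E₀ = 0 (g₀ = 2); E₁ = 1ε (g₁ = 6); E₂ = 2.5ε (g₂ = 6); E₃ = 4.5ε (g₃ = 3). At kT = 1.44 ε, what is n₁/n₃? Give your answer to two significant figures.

n₁/n₃ = (g₁/g₃) exp[−(E₁−E₃)/kT] = (6/3) × exp(−(-3.5ε)/(1.44ε)) = (6/3) × exp(2.431) = 23.

23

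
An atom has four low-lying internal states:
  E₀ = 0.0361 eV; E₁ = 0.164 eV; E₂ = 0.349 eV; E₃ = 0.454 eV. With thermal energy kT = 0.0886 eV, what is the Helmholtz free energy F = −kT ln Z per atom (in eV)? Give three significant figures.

Eᵢ/kT = 0.40745, 1.8510, 3.9391, 5.1242.
Z = Σ e^(−Eᵢ/kT) = e^(−0.40745) + e^(−1.8510) + e^(−3.9391) + e^(−5.1242) = 0.66534 + 0.15708 + 0.019466 + 0.0059510 = 0.84784.
F = −kT ln Z = −0.0886 × ln(0.84784) = −0.0886 × -0.16506 = 0.0146 eV.

0.0146 eV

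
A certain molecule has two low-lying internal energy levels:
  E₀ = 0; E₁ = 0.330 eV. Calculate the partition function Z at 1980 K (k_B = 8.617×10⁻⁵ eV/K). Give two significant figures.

Z = 1.1

k_BT = 8.617×10⁻⁵ × 1980 K = 0.1706 eV.
Eᵢ/kT = 0, 1.934.
Z = Σ e^(−Eᵢ/kT) = e^(−0) + e^(−1.934) = 1.000 + 0.1446 = 1.145.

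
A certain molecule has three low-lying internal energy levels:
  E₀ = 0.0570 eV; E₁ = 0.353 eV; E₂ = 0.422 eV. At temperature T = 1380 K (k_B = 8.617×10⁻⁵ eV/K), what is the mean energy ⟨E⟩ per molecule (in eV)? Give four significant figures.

k_BT = 8.617×10⁻⁵ × 1380 K = 0.118915 eV.
Eᵢ/kT = 0.479334, 2.96851, 3.54875.
Z = Σ e^(−Eᵢ/kT) = e^(−0.479334) + e^(−2.96851) + e^(−3.54875) = 0.619196 + 0.0513798 + 0.0287606 = 0.699336.
⟨E⟩ = Σ Eᵢ e^(−Eᵢ/kT) / Z = (0.0570·0.619196 + 0.353·0.0513798 + 0.422·0.0287606) / 0.699336 = 0.09376 eV.

0.09376 eV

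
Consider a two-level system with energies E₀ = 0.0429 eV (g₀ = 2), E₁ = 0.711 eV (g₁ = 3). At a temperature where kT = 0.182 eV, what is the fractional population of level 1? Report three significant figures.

Eᵢ/kT = 0.23571, 3.9066.
Z = Σ gᵢe^(−Eᵢ/kT) = 2·e^(−0.23571) + 3·e^(−3.9066) = 1.5800 + 0.060326 = 1.6403.
P₁ = g₁ e^(−E₁/kT) / Z = 0.060326/1.6403 = 0.0368.

0.0368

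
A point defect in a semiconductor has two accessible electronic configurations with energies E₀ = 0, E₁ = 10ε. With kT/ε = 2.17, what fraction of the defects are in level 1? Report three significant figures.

Eᵢ/kT = 0, 4.6083.
Z = Σ e^(−Eᵢ/kT) = e^(−0) + e^(−4.6083) = 1.0000 + 0.0099688 = 1.0100.
P₁ = e^(−E₁/kT) / Z = 0.0099688/1.0100 = 0.00987.

0.00987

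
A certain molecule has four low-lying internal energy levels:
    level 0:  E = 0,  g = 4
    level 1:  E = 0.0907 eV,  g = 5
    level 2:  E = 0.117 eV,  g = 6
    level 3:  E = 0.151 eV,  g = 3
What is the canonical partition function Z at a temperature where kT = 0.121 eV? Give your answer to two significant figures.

Eᵢ/kT = 0, 0.7496, 0.9669, 1.248.
Z = Σ gᵢe^(−Eᵢ/kT) = 4·e^(−0) + 5·e^(−0.7496) + 6·e^(−0.9669) + 3·e^(−1.248) = 4.000 + 2.363 + 2.282 + 0.8612 = 9.506.

Z = 9.5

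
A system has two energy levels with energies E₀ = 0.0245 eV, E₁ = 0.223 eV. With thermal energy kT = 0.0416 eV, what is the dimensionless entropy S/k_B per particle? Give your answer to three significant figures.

0.0485

Eᵢ/kT = 0.58894, 5.3606.
Z = Σ e^(−Eᵢ/kT) = e^(−0.58894) + e^(−5.3606) = 0.55492 + 0.0046981 = 0.55962.
⟨E⟩ = Σ EᵢPᵢ = 0.026166 eV.
S/k_B = ln Z + ⟨E⟩/kT = ln(0.55962) + 0.026166/0.0416 = -0.58050 + 0.62899 = 0.0485.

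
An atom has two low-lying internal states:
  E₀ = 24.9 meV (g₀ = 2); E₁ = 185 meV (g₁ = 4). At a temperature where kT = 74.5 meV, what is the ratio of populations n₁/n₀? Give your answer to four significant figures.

0.2332

n₁/n₀ = (g₁/g₀) exp[−(E₁−E₀)/kT] = (4/2) × exp(−(160.1 meV)/(74.5 meV)) = (4/2) × exp(-2.14899) = 0.2332.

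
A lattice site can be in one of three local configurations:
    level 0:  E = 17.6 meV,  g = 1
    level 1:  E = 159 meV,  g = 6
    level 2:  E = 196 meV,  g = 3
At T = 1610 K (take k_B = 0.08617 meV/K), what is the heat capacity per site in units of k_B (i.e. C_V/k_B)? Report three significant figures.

k_BT = 0.08617 × 1610 K = 138.73 meV.
Eᵢ/kT = 0.12687, 1.1461, 1.4128.
Z = Σ gᵢe^(−Eᵢ/kT) = 1·e^(−0.12687) + 6·e^(−1.1461) + 3·e^(−1.4128) = 0.88085 + 1.9072 + 0.73038 = 3.5184.
⟨E⟩ = 131.28 meV, ⟨E²⟩ = 21756 meV².
C_V/k_B = (⟨E²⟩ − ⟨E⟩²)/(kT)² = (21756 − 17234)/19246 = 0.235.

0.235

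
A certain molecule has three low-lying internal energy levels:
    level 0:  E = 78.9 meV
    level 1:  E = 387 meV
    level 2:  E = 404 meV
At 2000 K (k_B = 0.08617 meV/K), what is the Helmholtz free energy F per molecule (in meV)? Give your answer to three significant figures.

k_BT = 0.08617 × 2000 K = 172.34 meV.
Eᵢ/kT = 0.45782, 2.2456, 2.3442.
Z = Σ e^(−Eᵢ/kT) = e^(−0.45782) + e^(−2.2456) + e^(−2.3442) = 0.63266 + 0.10586 + 0.095924 = 0.83444.
F = −kT ln Z = −172.34 × ln(0.83444) = −172.34 × -0.18099 = 31.2 meV.

31.2 meV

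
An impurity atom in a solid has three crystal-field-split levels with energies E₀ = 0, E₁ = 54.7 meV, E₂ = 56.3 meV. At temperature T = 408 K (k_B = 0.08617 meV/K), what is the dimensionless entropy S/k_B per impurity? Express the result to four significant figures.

k_BT = 0.08617 × 408 K = 35.1574 meV.
Eᵢ/kT = 0, 1.55586, 1.60137.
Z = Σ e^(−Eᵢ/kT) = e^(−0) + e^(−1.55586) + e^(−1.60137) = 1.00000 + 0.211008 + 0.201620 = 1.41263.
⟨E⟩ = Σ EᵢPᵢ = 16.2062 meV.
S/k_B = ln Z + ⟨E⟩/kT = ln(1.41263) + 16.2062/35.1574 = 0.345453 + 0.460961 = 0.8064.

0.8064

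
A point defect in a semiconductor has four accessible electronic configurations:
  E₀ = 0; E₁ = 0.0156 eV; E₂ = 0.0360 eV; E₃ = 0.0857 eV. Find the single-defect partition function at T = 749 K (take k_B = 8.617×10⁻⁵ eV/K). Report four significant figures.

Z = 2.623

k_BT = 8.617×10⁻⁵ × 749 K = 0.0645413 eV.
Eᵢ/kT = 0, 0.241706, 0.557782, 1.32783.
Z = Σ e^(−Eᵢ/kT) = e^(−0) + e^(−0.241706) + e^(−0.557782) + e^(−1.32783) = 1.00000 + 0.785287 + 0.572477 + 0.265052 = 2.62282.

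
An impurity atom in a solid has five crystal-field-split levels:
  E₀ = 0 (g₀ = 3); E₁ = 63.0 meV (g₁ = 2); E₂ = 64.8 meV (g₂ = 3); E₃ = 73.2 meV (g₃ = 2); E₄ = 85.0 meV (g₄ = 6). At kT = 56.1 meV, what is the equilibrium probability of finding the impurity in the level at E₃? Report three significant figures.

Eᵢ/kT = 0, 1.1230, 1.1551, 1.3048, 1.5152.
Z = Σ gᵢe^(−Eᵢ/kT) = 3·e^(−0) + 2·e^(−1.1230) + 3·e^(−1.1551) + 2·e^(−1.3048) + 6·e^(−1.5152) = 3.0000 + 0.65060 + 0.94508 + 0.54245 + 1.3186 = 6.4567.
P₃ = g₃ e^(−E₃/kT) / Z = 0.54245/6.4567 = 0.0840.

0.0840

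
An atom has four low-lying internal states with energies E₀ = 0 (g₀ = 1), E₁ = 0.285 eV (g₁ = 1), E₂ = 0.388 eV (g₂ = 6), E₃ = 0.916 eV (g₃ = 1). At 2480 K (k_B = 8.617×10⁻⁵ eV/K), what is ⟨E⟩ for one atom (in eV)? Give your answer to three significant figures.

0.207 eV

k_BT = 8.617×10⁻⁵ × 2480 K = 0.21370 eV.
Eᵢ/kT = 0, 1.3336, 1.8156, 4.2864.
Z = Σ gᵢe^(−Eᵢ/kT) = 1·e^(−0) + 1·e^(−1.3336) + 6·e^(−1.8156) + 1·e^(−4.2864) = 1.0000 + 0.26353 + 0.97644 + 0.013754 = 2.2537.
⟨E⟩ = Σ Eᵢ gᵢe^(−Eᵢ/kT) / Z = (0·1.0000 + 0.285·0.26353 + 0.388·0.97644 + 0.916·0.013754) / 2.2537 = 0.207 eV.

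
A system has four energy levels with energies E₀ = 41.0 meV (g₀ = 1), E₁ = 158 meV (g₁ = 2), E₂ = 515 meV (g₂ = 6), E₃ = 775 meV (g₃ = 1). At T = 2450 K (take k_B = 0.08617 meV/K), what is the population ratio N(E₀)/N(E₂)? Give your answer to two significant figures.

1.6

k_BT = 0.08617 × 2450 K = 211.1 meV.
n₀/n₂ = (g₀/g₂) exp[−(E₀−E₂)/kT] = (1/6) × exp(−(-474.0 meV)/(211.1 meV)) = (1/6) × exp(2.245) = 1.6.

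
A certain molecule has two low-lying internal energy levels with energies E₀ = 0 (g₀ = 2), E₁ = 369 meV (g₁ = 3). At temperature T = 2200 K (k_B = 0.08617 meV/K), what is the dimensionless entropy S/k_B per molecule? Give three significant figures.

1.23

k_BT = 0.08617 × 2200 K = 189.57 meV.
Eᵢ/kT = 0, 1.9465.
Z = Σ gᵢe^(−Eᵢ/kT) = 2·e^(−0) + 3·e^(−1.9465) = 2.0000 + 0.42832 = 2.4283.
⟨E⟩ = Σ EᵢPᵢ = 65.087 meV.
S/k_B = ln Z + ⟨E⟩/kT = ln(2.4283) + 65.087/189.57 = 0.88719 + 0.34334 = 1.23.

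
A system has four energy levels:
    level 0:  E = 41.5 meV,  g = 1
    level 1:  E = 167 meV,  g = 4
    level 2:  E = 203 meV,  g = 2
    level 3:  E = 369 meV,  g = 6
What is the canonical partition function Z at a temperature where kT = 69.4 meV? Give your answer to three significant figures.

Z = 1.05

Eᵢ/kT = 0.59798, 2.4063, 2.9251, 5.3170.
Z = Σ gᵢe^(−Eᵢ/kT) = 1·e^(−0.59798) + 4·e^(−2.4063) + 2·e^(−2.9251) + 6·e^(−5.3170) = 0.54992 + 0.36059 + 0.10732 + 0.029445 = 1.0473.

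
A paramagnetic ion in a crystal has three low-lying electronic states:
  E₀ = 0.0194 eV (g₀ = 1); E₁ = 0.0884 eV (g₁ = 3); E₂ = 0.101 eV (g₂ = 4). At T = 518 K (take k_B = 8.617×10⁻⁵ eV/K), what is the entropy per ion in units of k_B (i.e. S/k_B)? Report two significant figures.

1.8

k_BT = 8.617×10⁻⁵ × 518 K = 0.04464 eV.
Eᵢ/kT = 0.4346, 1.980, 2.263.
Z = Σ gᵢe^(−Eᵢ/kT) = 1·e^(−0.4346) + 3·e^(−1.980) + 4·e^(−2.263) = 0.6475 + 0.4142 + 0.4162 = 1.478.
⟨E⟩ = Σ EᵢPᵢ = 0.06171 eV.
S/k_B = ln Z + ⟨E⟩/kT = ln(1.478) + 0.06171/0.04464 = 0.3907 + 1.382 = 1.8.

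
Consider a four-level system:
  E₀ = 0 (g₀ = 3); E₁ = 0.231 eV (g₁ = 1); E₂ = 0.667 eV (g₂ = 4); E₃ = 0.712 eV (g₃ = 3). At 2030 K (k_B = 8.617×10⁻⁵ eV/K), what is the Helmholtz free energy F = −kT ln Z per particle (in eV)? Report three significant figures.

k_BT = 8.617×10⁻⁵ × 2030 K = 0.17493 eV.
Eᵢ/kT = 0, 1.3205, 3.8130, 4.0702.
Z = Σ gᵢe^(−Eᵢ/kT) = 3·e^(−0) + 1·e^(−1.3205) + 4·e^(−3.8130) + 3·e^(−4.0702) = 3.0000 + 0.26700 + 0.088327 + 0.051222 = 3.4065.
F = −kT ln Z = −0.17493 × ln(3.4065) = −0.17493 × 1.2257 = -0.214 eV.

-0.214 eV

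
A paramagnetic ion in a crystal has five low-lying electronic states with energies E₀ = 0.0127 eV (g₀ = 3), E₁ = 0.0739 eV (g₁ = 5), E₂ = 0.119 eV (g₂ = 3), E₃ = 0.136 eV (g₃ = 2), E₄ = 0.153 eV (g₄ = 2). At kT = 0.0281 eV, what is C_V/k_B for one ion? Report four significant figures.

1.013

Eᵢ/kT = 0.451957, 2.62989, 4.23488, 4.83986, 5.44484.
Z = Σ gᵢe^(−Eᵢ/kT) = 3·e^(−0.451957) + 5·e^(−2.62989) + 3·e^(−4.23488) + 2·e^(−4.83986) + 2·e^(−5.44484) = 1.90914 + 0.360432 + 0.0434446 + 0.0158163 + 0.00863706 = 2.33747.
⟨E⟩ = 0.0254653 eV, ⟨E²⟩ = 0.00144869 eV².
C_V/k_B = (⟨E²⟩ − ⟨E⟩²)/(kT)² = (0.00144869 − 0.000648482)/0.000789610 = 1.013.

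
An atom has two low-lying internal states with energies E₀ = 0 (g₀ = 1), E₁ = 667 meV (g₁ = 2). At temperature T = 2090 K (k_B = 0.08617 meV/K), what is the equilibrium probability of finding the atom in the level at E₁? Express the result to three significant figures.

0.0470

k_BT = 0.08617 × 2090 K = 180.10 meV.
Eᵢ/kT = 0, 3.7035.
Z = Σ gᵢe^(−Eᵢ/kT) = 1·e^(−0) + 2·e^(−3.7035) = 1.0000 + 0.049274 = 1.0493.
P₁ = g₁ e^(−E₁/kT) / Z = 0.049274/1.0493 = 0.0470.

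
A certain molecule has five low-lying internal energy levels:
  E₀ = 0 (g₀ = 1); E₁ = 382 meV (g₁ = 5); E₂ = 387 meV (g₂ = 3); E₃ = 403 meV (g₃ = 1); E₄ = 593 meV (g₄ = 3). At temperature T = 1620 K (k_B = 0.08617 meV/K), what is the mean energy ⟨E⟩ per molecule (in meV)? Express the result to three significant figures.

k_BT = 0.08617 × 1620 K = 139.60 meV.
Eᵢ/kT = 0, 2.7364, 2.7722, 2.8868, 4.2479.
Z = Σ gᵢe^(−Eᵢ/kT) = 1·e^(−0) + 5·e^(−2.7364) + 3·e^(−2.7722) + 1·e^(−2.8868) + 3·e^(−4.2479) = 1.0000 + 0.32402 + 0.18757 + 0.055754 + 0.042883 = 1.6102.
⟨E⟩ = Σ Eᵢ gᵢe^(−Eᵢ/kT) / Z = (0·1.0000 + 382·0.32402 + 387·0.18757 + 403·0.055754 + 593·0.042883) / 1.6102 = 152 meV.

152 meV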